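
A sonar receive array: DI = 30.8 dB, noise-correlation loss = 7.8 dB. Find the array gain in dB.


AG = DI - L_corr = 30.8 - 7.8 = 23.0

23.0 dB


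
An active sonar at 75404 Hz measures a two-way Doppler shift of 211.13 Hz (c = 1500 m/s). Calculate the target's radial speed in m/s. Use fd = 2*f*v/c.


From fd = 2*f*v/c, v = c*fd/(2*f) = 1500 * 211.13 / (2*75404) = 2.1

2.1 m/s


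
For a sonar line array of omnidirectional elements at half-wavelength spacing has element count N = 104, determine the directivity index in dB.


DI = 10*log10(104) = 20.17

20.17 dB


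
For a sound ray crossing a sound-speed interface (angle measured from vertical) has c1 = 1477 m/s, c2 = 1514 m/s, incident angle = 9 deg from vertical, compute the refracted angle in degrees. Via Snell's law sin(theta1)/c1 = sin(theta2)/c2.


sin(theta2) = (c2/c1)*sin(theta1) = (1514/1477)*sin(9 deg) = 0.16035
theta2 = arcsin(0.16035) = 9.23

9.23 deg


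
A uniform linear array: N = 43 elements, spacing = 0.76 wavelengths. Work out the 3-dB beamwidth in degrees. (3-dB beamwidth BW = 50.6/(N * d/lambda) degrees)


BW = 50.6 / (43 * 0.76) = 50.6 / 32.68 = 1.55

1.55 deg


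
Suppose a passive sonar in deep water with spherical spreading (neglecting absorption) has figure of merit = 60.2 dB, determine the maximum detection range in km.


At max range FOM = TL, so 20*log10(R) = 60.2
R = 10^(60.2/20) = 1023.29 m = 1.02 km

1.02 km


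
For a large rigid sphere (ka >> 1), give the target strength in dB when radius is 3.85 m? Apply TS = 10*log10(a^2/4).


5.69 dB


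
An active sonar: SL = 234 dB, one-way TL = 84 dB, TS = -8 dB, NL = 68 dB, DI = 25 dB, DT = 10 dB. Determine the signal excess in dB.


SE = SL - 2*TL + TS - NL + DI - DT = 234 - 2*84 + (-8) - 68 + 25 - 10 = 5

5 dB


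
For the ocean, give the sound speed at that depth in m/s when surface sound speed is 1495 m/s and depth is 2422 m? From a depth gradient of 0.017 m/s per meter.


c = 1495 + 0.017 * 2422 = 1536.174

1536.174 m/s


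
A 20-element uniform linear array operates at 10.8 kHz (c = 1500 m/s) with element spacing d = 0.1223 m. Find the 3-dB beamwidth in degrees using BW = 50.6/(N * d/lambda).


Step 1: lambda = 1500/10800 = 0.13889 m
Step 2: d/lambda = 0.1223/0.13889 = 0.8806
Step 3: BW = 50.6/(N * d/lambda) = 50.6/(20 * 0.8806) = 2.87

2.87 deg


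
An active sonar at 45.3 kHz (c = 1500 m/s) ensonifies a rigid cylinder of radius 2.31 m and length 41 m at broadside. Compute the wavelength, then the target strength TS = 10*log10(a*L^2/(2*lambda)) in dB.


Step 1: lambda = c/f = 1500/45300 = 0.03311 m
Step 2: TS = 10*log10(a*L^2/(2*lambda)) = 10*log10(2.31*41^2/(2*0.03311)) = 47.68

47.68 dB


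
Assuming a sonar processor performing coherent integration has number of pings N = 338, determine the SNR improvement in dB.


25.29 dB


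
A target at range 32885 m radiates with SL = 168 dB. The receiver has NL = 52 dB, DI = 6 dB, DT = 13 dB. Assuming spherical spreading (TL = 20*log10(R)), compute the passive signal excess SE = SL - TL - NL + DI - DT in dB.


Step 1: TL = 20*log10(32885) = 90.34 dB
Step 2: SE = 168 - 90.34 - 52 + 6 - 13 = 18.66

18.66 dB


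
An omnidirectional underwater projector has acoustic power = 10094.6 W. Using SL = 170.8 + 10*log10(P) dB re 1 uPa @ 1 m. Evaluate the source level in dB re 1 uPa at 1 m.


SL = 170.8 + 10*log10(10094.6) = 170.8 + 40.04 = 210.84

210.84 dB


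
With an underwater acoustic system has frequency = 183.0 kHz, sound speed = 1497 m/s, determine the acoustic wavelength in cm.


lambda = c/f = 1497 / 183000 = 0.0082 m = 0.82 cm

0.82 cm


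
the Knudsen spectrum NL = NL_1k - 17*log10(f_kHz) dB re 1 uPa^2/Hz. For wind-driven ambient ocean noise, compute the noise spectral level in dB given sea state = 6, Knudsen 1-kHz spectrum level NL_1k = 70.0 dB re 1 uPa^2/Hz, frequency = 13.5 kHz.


50.78 dB


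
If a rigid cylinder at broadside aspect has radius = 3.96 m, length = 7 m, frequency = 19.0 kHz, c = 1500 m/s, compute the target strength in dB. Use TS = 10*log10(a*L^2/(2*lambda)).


lambda = 1500/19000 = 0.07895 m
TS = 10*log10(3.96*7^2/(2*0.07895)) = 30.9

30.9 dB


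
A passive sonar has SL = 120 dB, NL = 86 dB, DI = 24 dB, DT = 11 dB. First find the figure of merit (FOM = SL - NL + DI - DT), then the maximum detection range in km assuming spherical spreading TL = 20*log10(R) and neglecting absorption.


Step 1: FOM = SL - NL + DI - DT = 120 - 86 + 24 - 11 = 47 dB
Step 2: at max range FOM = TL = 20*log10(R), so R = 10^(47/20) = 223.87 m = 0.22 km

0.22 km


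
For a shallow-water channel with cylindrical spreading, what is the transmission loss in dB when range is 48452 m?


TL = 10*log10(48452) = 46.85

46.85 dB


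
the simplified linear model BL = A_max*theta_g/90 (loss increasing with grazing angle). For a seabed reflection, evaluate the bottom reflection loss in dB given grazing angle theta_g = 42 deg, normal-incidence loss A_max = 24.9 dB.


11.62 dB


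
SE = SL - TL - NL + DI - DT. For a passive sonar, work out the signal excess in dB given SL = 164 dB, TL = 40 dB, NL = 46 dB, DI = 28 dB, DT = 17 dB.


SE = SL - TL - NL + DI - DT = 164 - 40 - 46 + 28 - 17 = 89

89 dB


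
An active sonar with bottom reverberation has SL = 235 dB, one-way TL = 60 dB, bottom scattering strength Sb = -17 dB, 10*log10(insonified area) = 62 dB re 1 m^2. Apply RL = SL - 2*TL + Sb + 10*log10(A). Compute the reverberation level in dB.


160 dB


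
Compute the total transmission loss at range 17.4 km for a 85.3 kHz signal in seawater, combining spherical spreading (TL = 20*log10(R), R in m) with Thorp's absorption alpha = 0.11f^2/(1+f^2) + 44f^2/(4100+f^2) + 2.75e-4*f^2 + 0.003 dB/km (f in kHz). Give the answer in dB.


611.27 dB


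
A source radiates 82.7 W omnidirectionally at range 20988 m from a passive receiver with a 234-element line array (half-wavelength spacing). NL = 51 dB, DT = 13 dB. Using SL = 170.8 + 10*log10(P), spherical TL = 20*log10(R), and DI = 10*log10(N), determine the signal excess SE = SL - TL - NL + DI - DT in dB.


63.23 dB


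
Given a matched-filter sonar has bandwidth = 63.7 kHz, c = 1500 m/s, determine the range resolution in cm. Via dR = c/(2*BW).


dR = c/(2*BW) = 1500 / (2 * 63.7e3) = 0.0118 m = 1.18 cm

1.18 cm


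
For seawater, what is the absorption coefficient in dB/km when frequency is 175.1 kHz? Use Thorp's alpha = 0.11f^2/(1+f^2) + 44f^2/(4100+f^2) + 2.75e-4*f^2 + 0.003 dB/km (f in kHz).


f^2 = 30660.01
alpha = 0.11*30660.01/(1+30660.01) + 44*30660.01/(4100+30660.01) + 2.75e-4*30660.01 + 0.003 = 47.355

47.355 dB/km


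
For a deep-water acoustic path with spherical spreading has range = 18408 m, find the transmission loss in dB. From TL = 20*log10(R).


TL = 20*log10(18408) = 85.3

85.3 dB


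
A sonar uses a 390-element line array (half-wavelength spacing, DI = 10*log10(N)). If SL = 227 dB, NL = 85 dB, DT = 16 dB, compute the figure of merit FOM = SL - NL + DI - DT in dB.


Step 1: DI = 10*log10(390) = 25.91 dB
Step 2: FOM = SL - NL + DI - DT = 227 - 85 + 25.91 - 16 = 151.91

151.91 dB


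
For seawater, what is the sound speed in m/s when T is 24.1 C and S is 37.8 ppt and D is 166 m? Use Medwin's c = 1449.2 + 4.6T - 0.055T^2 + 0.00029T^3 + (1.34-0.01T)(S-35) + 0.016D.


c = 1449.2 + 4.6*24.1 - 0.055*24.1^2 + 0.00029*24.1^3 + (1.34 - 0.01*24.1)*(37.8 - 35) + 0.016*166 = 1537.91

1537.91 m/s


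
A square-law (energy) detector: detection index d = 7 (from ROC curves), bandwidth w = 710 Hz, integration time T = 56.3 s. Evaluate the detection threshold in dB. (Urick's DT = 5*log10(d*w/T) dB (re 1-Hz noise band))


DT = 5*log10(d*w/T) = 5*log10(7 * 710 / 56.3) = 5*log10(88.28) = 9.73

9.73 dB


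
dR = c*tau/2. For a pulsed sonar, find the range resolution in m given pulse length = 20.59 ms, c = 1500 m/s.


15.4425 m


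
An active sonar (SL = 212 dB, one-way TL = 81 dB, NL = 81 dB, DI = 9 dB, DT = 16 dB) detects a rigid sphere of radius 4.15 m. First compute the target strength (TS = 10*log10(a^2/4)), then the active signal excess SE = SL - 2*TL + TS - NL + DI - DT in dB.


Step 1: TS = 10*log10(4.15^2/4) = 6.34 dB
Step 2: SE = SL - 2*TL + TS - NL + DI - DT = 212 - 2*81 + (6.34) - 81 + 9 - 16 = -31.66

-31.66 dB


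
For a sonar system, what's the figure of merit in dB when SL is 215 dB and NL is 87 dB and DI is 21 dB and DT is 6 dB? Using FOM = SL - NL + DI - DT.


FOM = SL - NL + DI - DT = 215 - 87 + 21 - 6 = 143

143 dB


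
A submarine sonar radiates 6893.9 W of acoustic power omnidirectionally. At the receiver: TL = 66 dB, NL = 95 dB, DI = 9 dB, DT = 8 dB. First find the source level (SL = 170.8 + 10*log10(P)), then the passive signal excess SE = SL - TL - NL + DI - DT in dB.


Step 1: SL = 170.8 + 10*log10(6893.9) = 209.18 dB
Step 2: SE = SL - TL - NL + DI - DT = 209.18 - 66 - 95 + 9 - 8 = 49.18

49.18 dB


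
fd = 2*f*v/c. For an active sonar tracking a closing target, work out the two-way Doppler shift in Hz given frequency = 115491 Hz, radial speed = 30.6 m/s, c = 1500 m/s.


fd = 2*f*v/c = 2 * 115491 * 30.6 / 1500 = 4712.03

4712.03 Hz


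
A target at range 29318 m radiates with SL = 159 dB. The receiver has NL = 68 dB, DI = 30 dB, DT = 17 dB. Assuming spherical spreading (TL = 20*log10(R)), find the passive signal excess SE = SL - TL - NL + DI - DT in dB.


Step 1: TL = 20*log10(29318) = 89.34 dB
Step 2: SE = 159 - 89.34 - 68 + 30 - 17 = 14.66

14.66 dB


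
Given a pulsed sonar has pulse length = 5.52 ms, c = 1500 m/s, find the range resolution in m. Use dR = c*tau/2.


dR = c*tau/2 = 1500 * 5.52e-3 / 2 = 4.14

4.14 m


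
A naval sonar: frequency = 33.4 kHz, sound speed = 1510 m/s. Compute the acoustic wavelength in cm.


4.52 cm


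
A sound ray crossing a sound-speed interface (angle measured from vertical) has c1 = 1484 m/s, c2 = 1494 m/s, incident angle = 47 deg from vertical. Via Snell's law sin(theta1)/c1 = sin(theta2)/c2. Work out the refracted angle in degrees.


sin(theta2) = (c2/c1)*sin(theta1) = (1494/1484)*sin(47 deg) = 0.73628
theta2 = arcsin(0.73628) = 47.42

47.42 deg


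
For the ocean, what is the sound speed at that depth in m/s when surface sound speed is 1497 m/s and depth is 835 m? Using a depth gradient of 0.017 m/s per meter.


c = 1497 + 0.017 * 835 = 1511.195

1511.195 m/s


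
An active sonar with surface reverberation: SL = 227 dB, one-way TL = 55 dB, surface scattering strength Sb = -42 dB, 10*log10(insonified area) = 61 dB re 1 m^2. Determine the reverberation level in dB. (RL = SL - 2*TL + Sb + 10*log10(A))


136 dB


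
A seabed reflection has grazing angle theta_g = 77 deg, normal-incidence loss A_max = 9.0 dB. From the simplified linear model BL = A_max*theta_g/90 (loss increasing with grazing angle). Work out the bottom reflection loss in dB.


BL = A_max * theta_g / 90 = 9.0 * 77 / 90 = 7.7

7.7 dB


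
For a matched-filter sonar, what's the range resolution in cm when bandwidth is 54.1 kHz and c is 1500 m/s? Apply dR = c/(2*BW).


dR = c/(2*BW) = 1500 / (2 * 54.1e3) = 0.0139 m = 1.39 cm

1.39 cm


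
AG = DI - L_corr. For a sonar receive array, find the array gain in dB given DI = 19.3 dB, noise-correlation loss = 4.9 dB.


AG = DI - L_corr = 19.3 - 4.9 = 14.4

14.4 dB


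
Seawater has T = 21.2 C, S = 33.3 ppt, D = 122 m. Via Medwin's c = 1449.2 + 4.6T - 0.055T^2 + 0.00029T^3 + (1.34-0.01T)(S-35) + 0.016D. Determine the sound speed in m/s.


c = 1449.2 + 4.6*21.2 - 0.055*21.2^2 + 0.00029*21.2^3 + (1.34 - 0.01*21.2)*(33.3 - 35) + 0.016*122 = 1524.8

1524.8 m/s


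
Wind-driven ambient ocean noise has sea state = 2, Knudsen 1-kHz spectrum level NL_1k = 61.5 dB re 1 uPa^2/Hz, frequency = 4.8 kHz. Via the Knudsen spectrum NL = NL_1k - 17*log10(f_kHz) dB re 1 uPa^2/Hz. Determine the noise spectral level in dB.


NL = NL_1k - 17*log10(f_kHz) = 61.5 - 17*log10(4.8) = 61.5 - (11.58) = 49.92

49.92 dB


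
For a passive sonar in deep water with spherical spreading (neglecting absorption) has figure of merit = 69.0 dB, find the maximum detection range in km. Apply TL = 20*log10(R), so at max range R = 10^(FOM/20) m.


At max range FOM = TL, so 20*log10(R) = 69.0
R = 10^(69.0/20) = 2818.38 m = 2.82 km

2.82 km


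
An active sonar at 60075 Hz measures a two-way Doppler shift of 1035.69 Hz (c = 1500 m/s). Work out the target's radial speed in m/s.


From fd = 2*f*v/c, v = c*fd/(2*f) = 1500 * 1035.69 / (2*60075) = 12.93

12.93 m/s


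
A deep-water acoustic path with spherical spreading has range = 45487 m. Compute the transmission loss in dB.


TL = 20*log10(45487) = 93.16

93.16 dB


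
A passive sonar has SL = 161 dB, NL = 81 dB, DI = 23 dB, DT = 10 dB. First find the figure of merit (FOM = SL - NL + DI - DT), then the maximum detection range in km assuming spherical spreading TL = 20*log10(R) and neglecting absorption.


Step 1: FOM = SL - NL + DI - DT = 161 - 81 + 23 - 10 = 93 dB
Step 2: at max range FOM = TL = 20*log10(R), so R = 10^(93/20) = 44668.36 m = 44.67 km

44.67 km


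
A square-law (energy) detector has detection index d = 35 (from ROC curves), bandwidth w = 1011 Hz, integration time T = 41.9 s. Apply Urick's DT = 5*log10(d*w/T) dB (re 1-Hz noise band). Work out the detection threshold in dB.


DT = 5*log10(d*w/T) = 5*log10(35 * 1011 / 41.9) = 5*log10(844.51) = 14.63

14.63 dB


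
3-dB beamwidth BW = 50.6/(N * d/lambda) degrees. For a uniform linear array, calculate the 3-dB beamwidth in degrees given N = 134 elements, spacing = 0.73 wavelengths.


BW = 50.6 / (134 * 0.73) = 50.6 / 97.82 = 0.52

0.52 deg


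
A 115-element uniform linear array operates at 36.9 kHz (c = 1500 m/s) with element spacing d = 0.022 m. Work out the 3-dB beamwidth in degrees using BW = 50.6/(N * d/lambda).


Step 1: lambda = 1500/36900 = 0.04065 m
Step 2: d/lambda = 0.022/0.04065 = 0.5412
Step 3: BW = 50.6/(N * d/lambda) = 50.6/(115 * 0.5412) = 0.81

0.81 deg


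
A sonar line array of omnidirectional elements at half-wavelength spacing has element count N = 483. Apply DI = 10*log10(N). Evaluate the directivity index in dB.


26.84 dB


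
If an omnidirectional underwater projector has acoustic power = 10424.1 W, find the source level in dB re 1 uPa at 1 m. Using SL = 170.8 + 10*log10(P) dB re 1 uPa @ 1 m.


SL = 170.8 + 10*log10(10424.1) = 170.8 + 40.18 = 210.98

210.98 dB


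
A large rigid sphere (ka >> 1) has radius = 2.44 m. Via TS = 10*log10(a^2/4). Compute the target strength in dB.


1.73 dB


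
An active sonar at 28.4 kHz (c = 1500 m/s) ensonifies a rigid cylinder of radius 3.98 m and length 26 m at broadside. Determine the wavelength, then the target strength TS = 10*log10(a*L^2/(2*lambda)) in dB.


Step 1: lambda = c/f = 1500/28400 = 0.05282 m
Step 2: TS = 10*log10(a*L^2/(2*lambda)) = 10*log10(3.98*26^2/(2*0.05282)) = 44.06

44.06 dB


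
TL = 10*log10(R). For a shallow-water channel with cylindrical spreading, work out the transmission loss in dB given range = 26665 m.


TL = 10*log10(26665) = 44.26

44.26 dB


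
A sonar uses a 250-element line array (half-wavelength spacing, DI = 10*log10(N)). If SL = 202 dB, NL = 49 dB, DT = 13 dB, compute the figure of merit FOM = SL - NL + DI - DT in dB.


Step 1: DI = 10*log10(250) = 23.98 dB
Step 2: FOM = SL - NL + DI - DT = 202 - 49 + 23.98 - 13 = 163.98

163.98 dB


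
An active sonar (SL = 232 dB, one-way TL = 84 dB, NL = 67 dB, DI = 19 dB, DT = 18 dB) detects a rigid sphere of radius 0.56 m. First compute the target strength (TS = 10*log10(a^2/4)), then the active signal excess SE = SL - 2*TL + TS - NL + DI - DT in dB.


Step 1: TS = 10*log10(0.56^2/4) = -11.06 dB
Step 2: SE = SL - 2*TL + TS - NL + DI - DT = 232 - 2*84 + (-11.06) - 67 + 19 - 18 = -13.06

-13.06 dB


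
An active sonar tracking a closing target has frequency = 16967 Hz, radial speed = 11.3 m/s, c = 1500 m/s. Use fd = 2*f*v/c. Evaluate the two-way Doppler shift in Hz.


255.64 Hz


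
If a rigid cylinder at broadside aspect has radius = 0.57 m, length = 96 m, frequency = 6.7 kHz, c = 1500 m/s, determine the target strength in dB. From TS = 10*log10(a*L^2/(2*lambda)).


40.69 dB


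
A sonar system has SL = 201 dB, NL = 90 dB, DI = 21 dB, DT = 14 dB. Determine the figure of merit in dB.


FOM = SL - NL + DI - DT = 201 - 90 + 21 - 14 = 118

118 dB


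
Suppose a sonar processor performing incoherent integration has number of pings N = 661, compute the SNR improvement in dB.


Gain = 5*log10(661) = 14.1

14.1 dB


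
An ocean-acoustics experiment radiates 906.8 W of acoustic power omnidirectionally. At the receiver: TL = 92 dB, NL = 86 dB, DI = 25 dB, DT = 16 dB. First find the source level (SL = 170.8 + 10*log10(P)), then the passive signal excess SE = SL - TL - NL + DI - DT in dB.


Step 1: SL = 170.8 + 10*log10(906.8) = 200.38 dB
Step 2: SE = SL - TL - NL + DI - DT = 200.38 - 92 - 86 + 25 - 16 = 31.38

31.38 dB


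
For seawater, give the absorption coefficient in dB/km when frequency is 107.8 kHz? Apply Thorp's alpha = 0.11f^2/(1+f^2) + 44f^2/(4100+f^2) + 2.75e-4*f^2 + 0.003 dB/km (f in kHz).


f^2 = 11620.84
alpha = 0.11*11620.84/(1+11620.84) + 44*11620.84/(4100+11620.84) + 2.75e-4*11620.84 + 0.003 = 35.834

35.834 dB/km


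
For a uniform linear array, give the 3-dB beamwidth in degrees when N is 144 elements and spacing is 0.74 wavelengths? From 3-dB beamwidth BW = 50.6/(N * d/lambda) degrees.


BW = 50.6 / (144 * 0.74) = 50.6 / 106.56 = 0.47

0.47 deg


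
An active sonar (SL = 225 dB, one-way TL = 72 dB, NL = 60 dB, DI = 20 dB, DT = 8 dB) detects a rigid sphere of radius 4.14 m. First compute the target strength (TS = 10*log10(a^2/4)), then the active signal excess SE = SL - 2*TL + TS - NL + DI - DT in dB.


Step 1: TS = 10*log10(4.14^2/4) = 6.32 dB
Step 2: SE = SL - 2*TL + TS - NL + DI - DT = 225 - 2*72 + (6.32) - 60 + 20 - 8 = 39.32

39.32 dB


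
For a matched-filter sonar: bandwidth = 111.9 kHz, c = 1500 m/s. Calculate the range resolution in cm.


0.67 cm


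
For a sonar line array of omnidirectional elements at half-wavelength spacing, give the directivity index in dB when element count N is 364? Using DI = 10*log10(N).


DI = 10*log10(364) = 25.61

25.61 dB


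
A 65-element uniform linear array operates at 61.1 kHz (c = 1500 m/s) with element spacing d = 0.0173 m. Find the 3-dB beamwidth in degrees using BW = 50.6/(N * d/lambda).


Step 1: lambda = 1500/61100 = 0.02455 m
Step 2: d/lambda = 0.0173/0.02455 = 0.7047
Step 3: BW = 50.6/(N * d/lambda) = 50.6/(65 * 0.7047) = 1.1

1.1 deg


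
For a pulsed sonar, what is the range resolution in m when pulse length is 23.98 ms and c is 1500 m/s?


17.985 m


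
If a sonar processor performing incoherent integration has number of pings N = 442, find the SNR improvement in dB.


Gain = 5*log10(442) = 13.23

13.23 dB


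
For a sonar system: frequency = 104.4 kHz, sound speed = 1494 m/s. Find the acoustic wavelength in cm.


lambda = c/f = 1494 / 104400 = 0.0143 m = 1.43 cm

1.43 cm


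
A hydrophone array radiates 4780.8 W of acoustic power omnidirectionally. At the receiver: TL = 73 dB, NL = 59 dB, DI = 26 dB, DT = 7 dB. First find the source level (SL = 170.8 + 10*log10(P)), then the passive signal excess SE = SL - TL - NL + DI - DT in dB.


Step 1: SL = 170.8 + 10*log10(4780.8) = 207.6 dB
Step 2: SE = SL - TL - NL + DI - DT = 207.6 - 73 - 59 + 26 - 7 = 94.6

94.6 dB


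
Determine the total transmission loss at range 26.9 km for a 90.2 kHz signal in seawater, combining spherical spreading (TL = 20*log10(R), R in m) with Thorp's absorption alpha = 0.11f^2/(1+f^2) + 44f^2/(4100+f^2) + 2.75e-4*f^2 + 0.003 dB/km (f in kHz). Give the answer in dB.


938.83 dB


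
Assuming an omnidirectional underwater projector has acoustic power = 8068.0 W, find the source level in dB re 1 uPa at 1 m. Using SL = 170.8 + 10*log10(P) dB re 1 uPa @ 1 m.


SL = 170.8 + 10*log10(8068.0) = 170.8 + 39.07 = 209.87

209.87 dB


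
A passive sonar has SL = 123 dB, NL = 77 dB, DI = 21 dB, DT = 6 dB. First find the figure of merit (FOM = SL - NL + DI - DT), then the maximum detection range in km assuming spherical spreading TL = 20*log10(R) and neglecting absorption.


Step 1: FOM = SL - NL + DI - DT = 123 - 77 + 21 - 6 = 61 dB
Step 2: at max range FOM = TL = 20*log10(R), so R = 10^(61/20) = 1122.02 m = 1.12 km

1.12 km


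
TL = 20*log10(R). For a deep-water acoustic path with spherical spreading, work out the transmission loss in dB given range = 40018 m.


TL = 20*log10(40018) = 92.05

92.05 dB


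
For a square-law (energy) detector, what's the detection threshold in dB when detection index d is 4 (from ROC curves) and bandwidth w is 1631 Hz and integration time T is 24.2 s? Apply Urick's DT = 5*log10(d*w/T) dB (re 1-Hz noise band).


12.15 dB


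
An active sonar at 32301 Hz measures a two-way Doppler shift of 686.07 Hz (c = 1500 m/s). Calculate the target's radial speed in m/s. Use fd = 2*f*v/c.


From fd = 2*f*v/c, v = c*fd/(2*f) = 1500 * 686.07 / (2*32301) = 15.93

15.93 m/s


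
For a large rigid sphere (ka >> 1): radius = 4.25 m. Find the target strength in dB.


TS = 10*log10(4.25^2 / 4) = 10*log10(4.515625) = 6.55

6.55 dB


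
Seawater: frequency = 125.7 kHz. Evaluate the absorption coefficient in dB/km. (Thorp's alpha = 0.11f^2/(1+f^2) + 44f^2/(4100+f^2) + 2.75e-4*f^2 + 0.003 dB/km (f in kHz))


f^2 = 15800.49
alpha = 0.11*15800.49/(1+15800.49) + 44*15800.49/(4100+15800.49) + 2.75e-4*15800.49 + 0.003 = 39.393

39.393 dB/km


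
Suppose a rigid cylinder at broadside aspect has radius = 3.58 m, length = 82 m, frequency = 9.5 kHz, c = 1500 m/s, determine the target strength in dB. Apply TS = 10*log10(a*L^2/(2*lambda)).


lambda = 1500/9500 = 0.15789 m
TS = 10*log10(3.58*82^2/(2*0.15789)) = 48.82

48.82 dB


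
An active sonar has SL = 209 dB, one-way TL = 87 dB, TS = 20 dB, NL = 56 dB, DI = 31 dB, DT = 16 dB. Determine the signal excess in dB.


14 dB


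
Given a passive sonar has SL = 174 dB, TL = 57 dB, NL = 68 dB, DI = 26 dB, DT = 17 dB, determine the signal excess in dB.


SE = SL - TL - NL + DI - DT = 174 - 57 - 68 + 26 - 17 = 58

58 dB


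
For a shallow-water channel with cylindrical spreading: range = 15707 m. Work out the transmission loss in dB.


41.96 dB


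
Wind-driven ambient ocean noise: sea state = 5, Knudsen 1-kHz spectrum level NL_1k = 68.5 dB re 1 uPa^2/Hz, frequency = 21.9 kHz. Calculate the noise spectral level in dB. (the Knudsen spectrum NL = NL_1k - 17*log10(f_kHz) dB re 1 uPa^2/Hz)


NL = NL_1k - 17*log10(f_kHz) = 68.5 - 17*log10(21.9) = 68.5 - (22.79) = 45.71

45.71 dB


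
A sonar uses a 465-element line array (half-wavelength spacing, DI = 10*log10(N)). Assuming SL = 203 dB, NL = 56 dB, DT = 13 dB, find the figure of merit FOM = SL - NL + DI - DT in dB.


Step 1: DI = 10*log10(465) = 26.67 dB
Step 2: FOM = SL - NL + DI - DT = 203 - 56 + 26.67 - 13 = 160.67

160.67 dB


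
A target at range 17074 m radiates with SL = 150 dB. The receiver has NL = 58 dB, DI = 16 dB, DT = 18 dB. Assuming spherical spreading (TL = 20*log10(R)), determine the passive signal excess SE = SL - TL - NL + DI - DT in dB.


Step 1: TL = 20*log10(17074) = 84.65 dB
Step 2: SE = 150 - 84.65 - 58 + 16 - 18 = 5.35

5.35 dB


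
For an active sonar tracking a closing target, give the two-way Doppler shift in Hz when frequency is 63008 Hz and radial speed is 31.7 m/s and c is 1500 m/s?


fd = 2*f*v/c = 2 * 63008 * 31.7 / 1500 = 2663.14

2663.14 Hz


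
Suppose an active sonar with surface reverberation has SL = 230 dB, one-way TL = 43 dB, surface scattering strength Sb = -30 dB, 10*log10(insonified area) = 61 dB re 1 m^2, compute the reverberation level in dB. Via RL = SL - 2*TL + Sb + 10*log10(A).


RL = SL - 2*TL + Sb + 10*log10(A) = 230 - 2*43 + (-30) + 61 = 175

175 dB


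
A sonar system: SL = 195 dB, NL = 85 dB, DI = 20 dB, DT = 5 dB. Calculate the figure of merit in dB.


125 dB


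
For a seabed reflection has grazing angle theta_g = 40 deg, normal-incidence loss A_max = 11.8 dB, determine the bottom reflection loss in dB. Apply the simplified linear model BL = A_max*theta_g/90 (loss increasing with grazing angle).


BL = A_max * theta_g / 90 = 11.8 * 40 / 90 = 5.24

5.24 dB


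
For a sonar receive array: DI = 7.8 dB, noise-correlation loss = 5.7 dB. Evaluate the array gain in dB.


AG = DI - L_corr = 7.8 - 5.7 = 2.1

2.1 dB


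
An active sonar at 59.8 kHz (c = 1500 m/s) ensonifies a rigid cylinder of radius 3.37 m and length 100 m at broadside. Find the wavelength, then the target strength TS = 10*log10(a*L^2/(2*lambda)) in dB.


Step 1: lambda = c/f = 1500/59800 = 0.02508 m
Step 2: TS = 10*log10(a*L^2/(2*lambda)) = 10*log10(3.37*100^2/(2*0.02508)) = 58.27

58.27 dB


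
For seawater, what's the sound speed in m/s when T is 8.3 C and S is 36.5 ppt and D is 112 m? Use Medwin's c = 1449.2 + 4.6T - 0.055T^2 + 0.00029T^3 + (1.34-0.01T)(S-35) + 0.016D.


c = 1449.2 + 4.6*8.3 - 0.055*8.3^2 + 0.00029*8.3^3 + (1.34 - 0.01*8.3)*(36.5 - 35) + 0.016*112 = 1487.43

1487.43 m/s


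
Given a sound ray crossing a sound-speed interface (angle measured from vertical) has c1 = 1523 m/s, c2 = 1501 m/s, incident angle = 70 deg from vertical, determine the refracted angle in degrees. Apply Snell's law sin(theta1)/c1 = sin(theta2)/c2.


sin(theta2) = (c2/c1)*sin(theta1) = (1501/1523)*sin(70 deg) = 0.92612
theta2 = arcsin(0.92612) = 67.84

67.84 deg


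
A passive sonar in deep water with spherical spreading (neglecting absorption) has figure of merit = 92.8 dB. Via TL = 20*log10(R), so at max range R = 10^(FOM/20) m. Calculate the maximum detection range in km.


43.65 km


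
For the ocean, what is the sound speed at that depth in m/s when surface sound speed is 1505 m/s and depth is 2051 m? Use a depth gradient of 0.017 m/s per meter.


c = 1505 + 0.017 * 2051 = 1539.867

1539.867 m/s


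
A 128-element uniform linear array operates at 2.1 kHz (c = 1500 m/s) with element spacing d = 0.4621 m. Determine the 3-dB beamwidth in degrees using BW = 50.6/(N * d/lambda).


Step 1: lambda = 1500/2100 = 0.71429 m
Step 2: d/lambda = 0.4621/0.71429 = 0.6469
Step 3: BW = 50.6/(N * d/lambda) = 50.6/(128 * 0.6469) = 0.61

0.61 deg


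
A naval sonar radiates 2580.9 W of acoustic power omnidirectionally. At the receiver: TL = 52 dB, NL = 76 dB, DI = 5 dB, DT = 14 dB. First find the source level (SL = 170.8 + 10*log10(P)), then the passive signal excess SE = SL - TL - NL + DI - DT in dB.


Step 1: SL = 170.8 + 10*log10(2580.9) = 204.92 dB
Step 2: SE = SL - TL - NL + DI - DT = 204.92 - 52 - 76 + 5 - 14 = 67.92

67.92 dB


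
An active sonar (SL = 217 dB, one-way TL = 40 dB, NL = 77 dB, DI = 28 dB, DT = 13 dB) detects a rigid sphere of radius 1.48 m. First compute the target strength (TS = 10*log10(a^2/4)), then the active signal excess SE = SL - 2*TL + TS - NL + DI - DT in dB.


Step 1: TS = 10*log10(1.48^2/4) = -2.62 dB
Step 2: SE = SL - 2*TL + TS - NL + DI - DT = 217 - 2*40 + (-2.62) - 77 + 28 - 13 = 72.38

72.38 dB


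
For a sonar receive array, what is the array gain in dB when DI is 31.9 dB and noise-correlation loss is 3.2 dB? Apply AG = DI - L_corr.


AG = DI - L_corr = 31.9 - 3.2 = 28.7

28.7 dB


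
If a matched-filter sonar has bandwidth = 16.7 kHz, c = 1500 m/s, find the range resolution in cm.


dR = c/(2*BW) = 1500 / (2 * 16.7e3) = 0.0449 m = 4.49 cm

4.49 cm


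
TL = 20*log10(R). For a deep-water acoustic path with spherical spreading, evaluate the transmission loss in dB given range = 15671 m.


83.9 dB


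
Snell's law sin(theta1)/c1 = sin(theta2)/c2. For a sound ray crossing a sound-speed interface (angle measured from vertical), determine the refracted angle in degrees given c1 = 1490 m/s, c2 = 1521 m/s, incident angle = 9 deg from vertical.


sin(theta2) = (c2/c1)*sin(theta1) = (1521/1490)*sin(9 deg) = 0.15969
theta2 = arcsin(0.15969) = 9.19

9.19 deg


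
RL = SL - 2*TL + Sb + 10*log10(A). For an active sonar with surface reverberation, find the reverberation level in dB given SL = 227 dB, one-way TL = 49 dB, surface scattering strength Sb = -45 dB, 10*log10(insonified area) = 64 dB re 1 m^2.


148 dB


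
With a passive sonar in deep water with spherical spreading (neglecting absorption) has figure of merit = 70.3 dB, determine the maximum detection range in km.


At max range FOM = TL, so 20*log10(R) = 70.3
R = 10^(70.3/20) = 3273.41 m = 3.27 km

3.27 km


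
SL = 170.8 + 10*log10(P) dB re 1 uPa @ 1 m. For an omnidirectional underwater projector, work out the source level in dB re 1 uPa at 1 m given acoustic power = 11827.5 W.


SL = 170.8 + 10*log10(11827.5) = 170.8 + 40.73 = 211.53

211.53 dB


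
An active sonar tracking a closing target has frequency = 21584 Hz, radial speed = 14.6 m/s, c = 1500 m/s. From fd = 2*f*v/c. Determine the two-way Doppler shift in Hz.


fd = 2*f*v/c = 2 * 21584 * 14.6 / 1500 = 420.17

420.17 Hz


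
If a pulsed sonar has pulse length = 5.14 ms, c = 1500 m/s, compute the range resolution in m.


3.855 m


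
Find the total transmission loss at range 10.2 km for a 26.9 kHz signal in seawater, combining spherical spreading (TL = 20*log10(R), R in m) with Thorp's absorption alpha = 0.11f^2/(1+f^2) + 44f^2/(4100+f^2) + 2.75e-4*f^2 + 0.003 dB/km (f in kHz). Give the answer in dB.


Step 1 (Thorp): alpha = 0.11*723.61/(1+723.61) + 44*723.61/(4100+723.61) + 2.75e-4*723.61 + 0.003 = 6.9125 dB/km
Step 2: TL_spread = 20*log10(10200) = 80.17 dB
Step 3: TL_abs = alpha*R = 6.9125 * 10.2 = 70.51 dB
Step 4: TL_total = 80.17 + 70.51 = 150.68

150.68 dB


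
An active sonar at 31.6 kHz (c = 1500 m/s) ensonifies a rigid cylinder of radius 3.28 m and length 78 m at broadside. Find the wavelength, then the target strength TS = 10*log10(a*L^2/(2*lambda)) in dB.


Step 1: lambda = c/f = 1500/31600 = 0.04747 m
Step 2: TS = 10*log10(a*L^2/(2*lambda)) = 10*log10(3.28*78^2/(2*0.04747)) = 53.23

53.23 dB


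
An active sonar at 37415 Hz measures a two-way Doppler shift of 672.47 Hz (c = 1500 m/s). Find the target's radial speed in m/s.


From fd = 2*f*v/c, v = c*fd/(2*f) = 1500 * 672.47 / (2*37415) = 13.48

13.48 m/s


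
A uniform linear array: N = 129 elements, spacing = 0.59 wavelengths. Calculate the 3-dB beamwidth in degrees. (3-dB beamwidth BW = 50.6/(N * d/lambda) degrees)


0.66 deg


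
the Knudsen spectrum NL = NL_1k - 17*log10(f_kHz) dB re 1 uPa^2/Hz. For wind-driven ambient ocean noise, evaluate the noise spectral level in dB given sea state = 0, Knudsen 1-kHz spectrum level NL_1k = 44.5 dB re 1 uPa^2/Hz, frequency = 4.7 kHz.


NL = NL_1k - 17*log10(f_kHz) = 44.5 - 17*log10(4.7) = 44.5 - (11.43) = 33.07

33.07 dB


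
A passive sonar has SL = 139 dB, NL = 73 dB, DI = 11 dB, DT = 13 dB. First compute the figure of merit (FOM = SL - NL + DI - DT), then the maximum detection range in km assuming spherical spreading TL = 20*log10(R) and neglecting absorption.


Step 1: FOM = SL - NL + DI - DT = 139 - 73 + 11 - 13 = 64 dB
Step 2: at max range FOM = TL = 20*log10(R), so R = 10^(64/20) = 1584.89 m = 1.58 km

1.58 km


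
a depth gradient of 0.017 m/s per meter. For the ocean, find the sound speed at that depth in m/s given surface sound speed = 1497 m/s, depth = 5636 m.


1592.812 m/s


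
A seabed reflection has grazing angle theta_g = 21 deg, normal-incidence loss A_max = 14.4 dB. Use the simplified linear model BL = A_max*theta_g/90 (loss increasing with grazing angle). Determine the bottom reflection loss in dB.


3.36 dB


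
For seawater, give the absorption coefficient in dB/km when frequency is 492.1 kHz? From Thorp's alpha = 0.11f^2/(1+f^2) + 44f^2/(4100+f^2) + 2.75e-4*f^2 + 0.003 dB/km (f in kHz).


f^2 = 242162.41
alpha = 0.11*242162.41/(1+242162.41) + 44*242162.41/(4100+242162.41) + 2.75e-4*242162.41 + 0.003 = 109.975

109.975 dB/km


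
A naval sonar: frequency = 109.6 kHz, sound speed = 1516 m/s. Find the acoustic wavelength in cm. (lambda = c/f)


1.38 cm


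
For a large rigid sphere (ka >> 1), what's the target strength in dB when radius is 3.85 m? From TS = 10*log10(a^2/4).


TS = 10*log10(3.85^2 / 4) = 10*log10(3.705625) = 5.69

5.69 dB


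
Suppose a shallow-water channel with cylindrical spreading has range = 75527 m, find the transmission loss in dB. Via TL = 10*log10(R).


TL = 10*log10(75527) = 48.78

48.78 dB


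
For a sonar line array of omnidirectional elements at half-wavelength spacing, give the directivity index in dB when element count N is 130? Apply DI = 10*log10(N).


21.14 dB


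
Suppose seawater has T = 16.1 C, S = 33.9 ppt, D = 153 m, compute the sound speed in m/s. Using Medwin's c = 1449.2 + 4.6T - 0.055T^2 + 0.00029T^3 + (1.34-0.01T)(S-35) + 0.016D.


1511.36 m/s


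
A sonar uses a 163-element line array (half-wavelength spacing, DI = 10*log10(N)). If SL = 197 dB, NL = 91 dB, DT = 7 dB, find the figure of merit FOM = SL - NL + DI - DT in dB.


121.12 dB


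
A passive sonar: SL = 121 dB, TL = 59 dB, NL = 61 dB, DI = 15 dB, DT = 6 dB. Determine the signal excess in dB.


SE = SL - TL - NL + DI - DT = 121 - 59 - 61 + 15 - 6 = 10

10 dB


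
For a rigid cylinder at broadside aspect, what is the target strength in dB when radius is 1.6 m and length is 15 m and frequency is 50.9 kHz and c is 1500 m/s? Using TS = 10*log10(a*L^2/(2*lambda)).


37.86 dB


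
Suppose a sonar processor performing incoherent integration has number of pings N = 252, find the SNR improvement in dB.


12.01 dB


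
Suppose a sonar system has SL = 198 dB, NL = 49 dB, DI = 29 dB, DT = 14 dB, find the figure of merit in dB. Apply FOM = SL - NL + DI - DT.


FOM = SL - NL + DI - DT = 198 - 49 + 29 - 14 = 164

164 dB


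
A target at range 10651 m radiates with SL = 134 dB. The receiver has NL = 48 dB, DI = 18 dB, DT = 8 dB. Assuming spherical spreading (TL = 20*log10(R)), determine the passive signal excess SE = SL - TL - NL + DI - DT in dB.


15.45 dB


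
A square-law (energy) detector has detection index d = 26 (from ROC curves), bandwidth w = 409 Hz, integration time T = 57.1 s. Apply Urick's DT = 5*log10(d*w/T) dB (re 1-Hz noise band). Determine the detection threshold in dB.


DT = 5*log10(d*w/T) = 5*log10(26 * 409 / 57.1) = 5*log10(186.23) = 11.35

11.35 dB


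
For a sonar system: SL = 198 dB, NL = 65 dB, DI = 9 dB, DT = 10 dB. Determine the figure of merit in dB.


FOM = SL - NL + DI - DT = 198 - 65 + 9 - 10 = 132

132 dB


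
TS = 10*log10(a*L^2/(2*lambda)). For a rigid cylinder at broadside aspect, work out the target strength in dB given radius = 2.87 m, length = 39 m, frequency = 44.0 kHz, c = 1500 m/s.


lambda = 1500/44000 = 0.03409 m
TS = 10*log10(2.87*39^2/(2*0.03409)) = 48.06

48.06 dB


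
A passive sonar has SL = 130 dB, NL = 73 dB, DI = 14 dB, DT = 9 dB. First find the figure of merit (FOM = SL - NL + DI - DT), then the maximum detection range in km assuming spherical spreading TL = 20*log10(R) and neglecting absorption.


Step 1: FOM = SL - NL + DI - DT = 130 - 73 + 14 - 9 = 62 dB
Step 2: at max range FOM = TL = 20*log10(R), so R = 10^(62/20) = 1258.93 m = 1.26 km

1.26 km


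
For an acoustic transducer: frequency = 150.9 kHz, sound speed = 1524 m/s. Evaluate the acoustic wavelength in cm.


1.01 cm


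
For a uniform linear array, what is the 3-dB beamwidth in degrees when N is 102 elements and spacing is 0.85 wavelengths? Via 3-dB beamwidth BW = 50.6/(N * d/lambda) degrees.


BW = 50.6 / (102 * 0.85) = 50.6 / 86.7 = 0.58

0.58 deg


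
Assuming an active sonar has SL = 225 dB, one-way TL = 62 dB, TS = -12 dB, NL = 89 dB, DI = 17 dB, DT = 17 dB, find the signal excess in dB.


SE = SL - 2*TL + TS - NL + DI - DT = 225 - 2*62 + (-12) - 89 + 17 - 17 = 0

0 dB


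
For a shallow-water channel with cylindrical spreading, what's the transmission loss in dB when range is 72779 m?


TL = 10*log10(72779) = 48.62

48.62 dB


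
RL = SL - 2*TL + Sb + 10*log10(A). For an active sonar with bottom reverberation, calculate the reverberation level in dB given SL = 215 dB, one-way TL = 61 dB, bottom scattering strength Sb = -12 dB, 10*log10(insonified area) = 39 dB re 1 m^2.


RL = SL - 2*TL + Sb + 10*log10(A) = 215 - 2*61 + (-12) + 39 = 120

120 dB


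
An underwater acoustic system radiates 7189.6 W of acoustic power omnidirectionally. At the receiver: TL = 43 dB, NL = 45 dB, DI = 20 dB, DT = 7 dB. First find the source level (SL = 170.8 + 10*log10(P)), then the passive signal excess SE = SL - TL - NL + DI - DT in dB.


Step 1: SL = 170.8 + 10*log10(7189.6) = 209.37 dB
Step 2: SE = SL - TL - NL + DI - DT = 209.37 - 43 - 45 + 20 - 7 = 134.37

134.37 dB


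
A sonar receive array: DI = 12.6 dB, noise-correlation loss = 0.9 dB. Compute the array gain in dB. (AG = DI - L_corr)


11.7 dB


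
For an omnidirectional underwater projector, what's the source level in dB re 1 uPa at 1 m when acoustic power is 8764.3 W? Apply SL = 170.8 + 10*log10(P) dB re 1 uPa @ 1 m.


SL = 170.8 + 10*log10(8764.3) = 170.8 + 39.43 = 210.23

210.23 dB


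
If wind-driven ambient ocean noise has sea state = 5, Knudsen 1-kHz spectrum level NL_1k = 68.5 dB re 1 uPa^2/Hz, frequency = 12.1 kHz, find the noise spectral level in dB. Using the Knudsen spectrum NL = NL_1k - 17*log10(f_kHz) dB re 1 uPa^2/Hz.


NL = NL_1k - 17*log10(f_kHz) = 68.5 - 17*log10(12.1) = 68.5 - (18.41) = 50.09

50.09 dB


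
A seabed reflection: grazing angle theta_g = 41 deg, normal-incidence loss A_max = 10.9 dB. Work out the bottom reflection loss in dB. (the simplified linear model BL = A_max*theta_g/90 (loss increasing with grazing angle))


BL = A_max * theta_g / 90 = 10.9 * 41 / 90 = 4.97

4.97 dB


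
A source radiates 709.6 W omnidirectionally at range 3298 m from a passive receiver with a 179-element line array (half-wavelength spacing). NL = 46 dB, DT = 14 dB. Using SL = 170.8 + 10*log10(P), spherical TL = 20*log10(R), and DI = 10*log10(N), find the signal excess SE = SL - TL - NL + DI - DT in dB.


Step 1: SL = 170.8 + 10*log10(709.6) = 199.31 dB
Step 2: TL = 20*log10(3298) = 70.37 dB
Step 3: DI = 10*log10(179) = 22.53 dB
Step 4: SE = SL - TL - NL + DI - DT = 199.31 - 70.37 - 46 + 22.53 - 14 = 91.47

91.47 dB


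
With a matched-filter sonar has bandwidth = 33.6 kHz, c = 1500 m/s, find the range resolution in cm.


dR = c/(2*BW) = 1500 / (2 * 33.6e3) = 0.0223 m = 2.23 cm

2.23 cm


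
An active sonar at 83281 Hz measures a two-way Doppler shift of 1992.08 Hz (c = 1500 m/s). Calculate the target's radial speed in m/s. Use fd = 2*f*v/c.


From fd = 2*f*v/c, v = c*fd/(2*f) = 1500 * 1992.08 / (2*83281) = 17.94

17.94 m/s


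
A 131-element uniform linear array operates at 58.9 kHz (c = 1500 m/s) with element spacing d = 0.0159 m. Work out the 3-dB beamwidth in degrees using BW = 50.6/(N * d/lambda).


Step 1: lambda = 1500/58900 = 0.02547 m
Step 2: d/lambda = 0.0159/0.02547 = 0.6243
Step 3: BW = 50.6/(N * d/lambda) = 50.6/(131 * 0.6243) = 0.62

0.62 deg


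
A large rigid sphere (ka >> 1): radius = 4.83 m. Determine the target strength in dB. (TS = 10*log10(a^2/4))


TS = 10*log10(4.83^2 / 4) = 10*log10(5.832225) = 7.66

7.66 dB


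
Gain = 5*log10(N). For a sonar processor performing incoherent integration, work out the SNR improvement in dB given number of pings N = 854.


Gain = 5*log10(854) = 14.66

14.66 dB


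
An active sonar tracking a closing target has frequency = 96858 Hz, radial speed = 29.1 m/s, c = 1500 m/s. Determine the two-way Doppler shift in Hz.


3758.09 Hz
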